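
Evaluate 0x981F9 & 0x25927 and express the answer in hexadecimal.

0x00121

AND each hex digit independently (no carries):
  9&2=0, 8&5=0, 1&9=1, F&2=2, 9&7=1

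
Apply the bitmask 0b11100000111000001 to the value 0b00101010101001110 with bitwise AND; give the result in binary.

AND bit by bit (1 only where both bits are 1):
  00101010101001110
& 11100000111000001
= 00100000101000000

0b00100000101000000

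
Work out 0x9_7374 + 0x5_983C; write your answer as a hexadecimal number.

0xF0BB0

Add column by column in base 16, right to left:
  4+C = 0 carry 1
  7+3+1 = B
  3+8 = B
  7+9 = 0 carry 1
  9+5+1 = F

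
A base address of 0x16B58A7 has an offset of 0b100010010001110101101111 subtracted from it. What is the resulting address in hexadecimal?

0xE23B38

0b100010010001110101101111 = 0x891D6F in hexadecimal.
Subtract column by column in base 16:
  7-F → 8 (borrow)
  A-6-1 → 3
  8-D → B (borrow)
  5-1-1 → 3
  B-9 → 2
  6-8 → E (borrow)
  1-0-1 → 0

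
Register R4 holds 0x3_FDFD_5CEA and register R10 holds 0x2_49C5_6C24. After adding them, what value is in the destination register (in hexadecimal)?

0x647C2C90E

Add column by column in base 16, right to left:
  A+4 = E
  E+2 = 0 carry 1
  C+C+1 = 9 carry 1
  5+6+1 = C
  D+5 = 2 carry 1
  F+C+1 = C carry 1
  D+9+1 = 7 carry 1
  F+4+1 = 4 carry 1
  3+2+1 = 6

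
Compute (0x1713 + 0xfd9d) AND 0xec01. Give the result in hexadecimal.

0x400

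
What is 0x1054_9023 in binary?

Expand each hex digit to 4 bits: 1=0001 0=0000 5=0101 4=0100 9=1001 0=0000 2=0010 3=0011.

0b10000010101001001000000100011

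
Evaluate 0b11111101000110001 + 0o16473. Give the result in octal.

0o413554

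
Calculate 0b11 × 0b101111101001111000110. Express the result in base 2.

Multiply each base-2 digit by 3, carrying:
  0×3 = 0 → write 0
  1×3 = 3 → write 1 carry 1
  1×3+1 = 4 → write 0 carry 2
  0×3+2 = 2 → write 0 carry 1
  0×3+1 = 1 → write 1
  0×3 = 0 → write 0
  1×3 = 3 → write 1 carry 1
  1×3+1 = 4 → write 0 carry 2
  1×3+2 = 5 → write 1 carry 2
  1×3+2 = 5 → write 1 carry 2
  0×3+2 = 2 → write 0 carry 1
  0×3+1 = 1 → write 1
  1×3 = 3 → write 1 carry 1
  0×3+1 = 1 → write 1
  1×3 = 3 → write 1 carry 1
  1×3+1 = 4 → write 0 carry 2
  1×3+2 = 5 → write 1 carry 2
  1×3+2 = 5 → write 1 carry 2
  1×3+2 = 5 → write 1 carry 2
  0×3+2 = 2 → write 0 carry 1
  1×3+1 = 4 → write 0 carry 2
  remaining carry: 10

0b10001110111101101010010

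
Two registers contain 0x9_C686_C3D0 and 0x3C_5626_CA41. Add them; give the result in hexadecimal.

0x461CAD8E11

Add column by column in base 16, right to left:
  0+1 = 1
  D+4 = 1 carry 1
  3+A+1 = E
  C+C = 8 carry 1
  6+6+1 = D
  8+2 = A
  6+6 = C
  C+5 = 1 carry 1
  9+C+1 = 6 carry 1
  0+3+1 = 4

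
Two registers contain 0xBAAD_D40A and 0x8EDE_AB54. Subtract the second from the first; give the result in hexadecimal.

Subtract column by column in base 16:
  A-4 → 6
  0-5 → B (borrow)
  4-B-1 → 8 (borrow)
  D-A-1 → 2
  D-E → F (borrow)
  A-D-1 → C (borrow)
  A-E-1 → B (borrow)
  B-8-1 → 2

0x2BCF28B6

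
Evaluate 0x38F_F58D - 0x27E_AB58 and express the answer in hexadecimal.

0x1114A35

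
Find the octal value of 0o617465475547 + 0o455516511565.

Add column by column in base 8, right to left:
  7+5 = 4 carry 1
  4+6+1 = 3 carry 1
  5+5+1 = 3 carry 1
  5+1+1 = 7
  7+1 = 0 carry 1
  4+5+1 = 2 carry 1
  5+6+1 = 4 carry 1
  6+1+1 = 0 carry 1
  4+5+1 = 2 carry 1
  7+5+1 = 5 carry 1
  1+5+1 = 7
  6+4 = 2 carry 1
  final carry 1

0o1275204207334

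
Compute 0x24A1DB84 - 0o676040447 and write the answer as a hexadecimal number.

0o676040447 = 0x6F84127 in hexadecimal.
Subtract column by column in base 16:
  4-7 → D (borrow)
  8-2-1 → 5
  B-1 → A
  D-4 → 9
  1-8 → 9 (borrow)
  A-F-1 → A (borrow)
  4-6-1 → D (borrow)
  2-0-1 → 1

0x1DA99A5D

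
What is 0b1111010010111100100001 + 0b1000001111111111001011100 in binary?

0b1010001010010110101111101

Add column by column in base 2, right to left:
  1+0 = 1
  0+0 = 0
  0+1 = 1
  0+1 = 1
  0+1 = 1
  1+0 = 1
  0+1 = 1
  0+0 = 0
  1+0 = 1
  1+1 = 0 carry 1
  1+1+1 = 1 carry 1
  1+1+1 = 1 carry 1
  0+1+1 = 0 carry 1
  1+1+1 = 1 carry 1
  0+1+1 = 0 carry 1
  0+1+1 = 0 carry 1
  1+1+1 = 1 carry 1
  0+1+1 = 0 carry 1
  1+1+1 = 1 carry 1
  1+0+1 = 0 carry 1
  1+0+1 = 0 carry 1
  1+0+1 = 0 carry 1
  0+0+1 = 1
  0+0 = 0
  0+1 = 1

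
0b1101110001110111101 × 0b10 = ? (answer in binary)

0b11011100011101111010

Multiply each base-2 digit by 2, carrying:
  1×2 = 2 → write 0 carry 1
  0×2+1 = 1 → write 1
  1×2 = 2 → write 0 carry 1
  1×2+1 = 3 → write 1 carry 1
  1×2+1 = 3 → write 1 carry 1
  1×2+1 = 3 → write 1 carry 1
  0×2+1 = 1 → write 1
  1×2 = 2 → write 0 carry 1
  1×2+1 = 3 → write 1 carry 1
  1×2+1 = 3 → write 1 carry 1
  0×2+1 = 1 → write 1
  0×2 = 0 → write 0
  0×2 = 0 → write 0
  1×2 = 2 → write 0 carry 1
  1×2+1 = 3 → write 1 carry 1
  1×2+1 = 3 → write 1 carry 1
  0×2+1 = 1 → write 1
  1×2 = 2 → write 0 carry 1
  1×2+1 = 3 → write 1 carry 1
  remaining carry: 1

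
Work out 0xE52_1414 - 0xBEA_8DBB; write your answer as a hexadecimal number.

Subtract column by column in base 16:
  4-B → 9 (borrow)
  1-B-1 → 5 (borrow)
  4-D-1 → 6 (borrow)
  1-8-1 → 8 (borrow)
  2-A-1 → 7 (borrow)
  5-E-1 → 6 (borrow)
  E-B-1 → 2

0x2678659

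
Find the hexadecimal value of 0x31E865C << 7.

7 bits is not a whole number of base-16 digits; in binary: 11000111101000011001011100 << 7 = 110001111010000110010111000000000.

0x18F432E00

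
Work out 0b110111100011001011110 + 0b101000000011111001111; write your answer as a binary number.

Add column by column in base 2, right to left:
  0+1 = 1
  1+1 = 0 carry 1
  1+1+1 = 1 carry 1
  1+1+1 = 1 carry 1
  1+0+1 = 0 carry 1
  0+0+1 = 1
  1+1 = 0 carry 1
  0+1+1 = 0 carry 1
  0+1+1 = 0 carry 1
  1+1+1 = 1 carry 1
  1+1+1 = 1 carry 1
  0+0+1 = 1
  0+0 = 0
  0+0 = 0
  1+0 = 1
  1+0 = 1
  1+0 = 1
  1+0 = 1
  0+1 = 1
  1+0 = 1
  1+1 = 0 carry 1
  final carry 1

0b1011111100111000101101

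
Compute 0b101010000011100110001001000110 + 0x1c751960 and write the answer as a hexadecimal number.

0b101010000011100110001001000110 = 0x2a0e6246 in hexadecimal.
Add column by column in base 16, right to left:
  6+0 = 6
  4+6 = a
  2+9 = b
  6+1 = 7
  e+5 = 3 carry 1
  0+7+1 = 8
  a+c = 6 carry 1
  2+1+1 = 4

0x46837ba6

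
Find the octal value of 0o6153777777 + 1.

0o6154000000

The trailing 6 digits are 7 (max in base 8), so adding 1 cascades: they roll to 0 and the next digit up increments.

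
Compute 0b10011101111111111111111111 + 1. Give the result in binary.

The trailing 19 digits are 1 (max in base 2), so adding 1 cascades: they roll to 0 and the next digit up increments.

0b10011110000000000000000000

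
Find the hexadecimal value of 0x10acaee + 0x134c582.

Add column by column in base 16, right to left:
  e+2 = 0 carry 1
  e+8+1 = 7 carry 1
  a+5+1 = 0 carry 1
  c+c+1 = 9 carry 1
  a+4+1 = f
  0+3 = 3
  1+1 = 2

0x23f9070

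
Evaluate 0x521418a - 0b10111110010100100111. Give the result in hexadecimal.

0x5155c63

0b10111110010100100111 = 0xbe527 in hexadecimal.
Subtract column by column in base 16:
  a-7 → 3
  8-2 → 6
  1-5 → c (borrow)
  4-e-1 → 5 (borrow)
  1-b-1 → 5 (borrow)
  2-0-1 → 1
  5-0 → 5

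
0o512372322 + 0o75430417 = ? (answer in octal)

Add column by column in base 8, right to left:
  2+7 = 1 carry 1
  2+1+1 = 4
  3+4 = 7
  2+0 = 2
  7+3 = 2 carry 1
  3+4+1 = 0 carry 1
  2+5+1 = 0 carry 1
  1+7+1 = 1 carry 1
  5+0+1 = 6

0o610022741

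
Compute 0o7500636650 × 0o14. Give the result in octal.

Multiply each base-8 digit by 12, carrying:
  0×12 = 0 → write 0
  5×12 = 60 → write 4 carry 7
  6×12+7 = 79 → write 7 carry 9
  6×12+9 = 81 → write 1 carry 10
  3×12+10 = 46 → write 6 carry 5
  6×12+5 = 77 → write 5 carry 9
  0×12+9 = 9 → write 1 carry 1
  0×12+1 = 1 → write 1
  5×12 = 60 → write 4 carry 7
  7×12+7 = 91 → write 3 carry 11
  remaining carry: 13

0o133411561740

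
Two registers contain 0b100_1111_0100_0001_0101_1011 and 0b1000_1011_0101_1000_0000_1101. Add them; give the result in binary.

0b110110101001100101101000

Add column by column in base 2, right to left:
  1+1 = 0 carry 1
  1+0+1 = 0 carry 1
  0+1+1 = 0 carry 1
  1+1+1 = 1 carry 1
  1+0+1 = 0 carry 1
  0+0+1 = 1
  1+0 = 1
  0+0 = 0
  1+0 = 1
  0+0 = 0
  0+0 = 0
  0+1 = 1
  0+1 = 1
  0+0 = 0
  1+1 = 0 carry 1
  0+0+1 = 1
  1+1 = 0 carry 1
  1+1+1 = 1 carry 1
  1+0+1 = 0 carry 1
  1+1+1 = 1 carry 1
  0+0+1 = 1
  0+0 = 0
  1+0 = 1
  0+1 = 1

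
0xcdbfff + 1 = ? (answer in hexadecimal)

0xcdc000

The trailing 3 digits are F (max in base 16), so adding 1 cascades: they roll to 0 and the next digit up increments.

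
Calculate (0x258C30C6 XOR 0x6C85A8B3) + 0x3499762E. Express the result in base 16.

First 0x258C30C6 XOR 0x6C85A8B3 = 0x49099875.
Add column by column in base 16, right to left:
  5+E = 3 carry 1
  7+2+1 = A
  8+6 = E
  9+7 = 0 carry 1
  9+9+1 = 3 carry 1
  0+9+1 = A
  9+4 = D
  4+3 = 7

0x7DA30EA3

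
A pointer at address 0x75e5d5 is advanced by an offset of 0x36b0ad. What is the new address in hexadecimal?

0xac9682

Add column by column in base 16, right to left:
  5+d = 2 carry 1
  d+a+1 = 8 carry 1
  5+0+1 = 6
  e+b = 9 carry 1
  5+6+1 = c
  7+3 = a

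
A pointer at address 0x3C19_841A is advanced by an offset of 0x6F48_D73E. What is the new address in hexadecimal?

0xAB625B58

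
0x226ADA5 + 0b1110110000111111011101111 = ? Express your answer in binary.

0x226ADA5 = 0b10001001101010110110100101 in binary.
Add column by column in base 2, right to left:
  1+1 = 0 carry 1
  0+1+1 = 0 carry 1
  1+1+1 = 1 carry 1
  0+1+1 = 0 carry 1
  0+0+1 = 1
  1+1 = 0 carry 1
  0+1+1 = 0 carry 1
  1+1+1 = 1 carry 1
  1+0+1 = 0 carry 1
  0+1+1 = 0 carry 1
  1+1+1 = 1 carry 1
  1+1+1 = 1 carry 1
  0+1+1 = 0 carry 1
  1+1+1 = 1 carry 1
  0+1+1 = 0 carry 1
  1+0+1 = 0 carry 1
  0+0+1 = 1
  1+0 = 1
  1+0 = 1
  0+1 = 1
  0+1 = 1
  1+0 = 1
  0+1 = 1
  0+1 = 1
  0+1 = 1
  1+0 = 1

0b11111111110010110010010100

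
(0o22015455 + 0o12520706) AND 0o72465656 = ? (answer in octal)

Add column by column in base 8, right to left:
  5+6 = 3 carry 1
  5+0+1 = 6
  4+7 = 3 carry 1
  5+0+1 = 6
  1+2 = 3
  0+5 = 5
  2+2 = 4
  2+1 = 3
Sum = 0o34536363; now AND with 0o72465656:
  3&7=3, 4&2=0, 5&4=4, 3&6=2, 6&5=4, 3&6=2, 6&5=4, 3&6=2

0o30424242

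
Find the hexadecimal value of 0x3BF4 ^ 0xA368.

0x989C

XOR each hex digit independently (no carries):
  3^A=9, B^3=8, F^6=9, 4^8=C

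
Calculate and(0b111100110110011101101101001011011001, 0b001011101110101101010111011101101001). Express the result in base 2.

0b001000100110001101000101001001001001

AND bit by bit (1 only where both bits are 1):
  111100110110011101101101001011011001
& 001011101110101101010111011101101001
= 001000100110001101000101001001001001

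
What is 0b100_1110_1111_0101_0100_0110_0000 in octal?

Group the bits in threes: 100 111 011 110 101 010 001 100 000 → 473652140.

0o473652140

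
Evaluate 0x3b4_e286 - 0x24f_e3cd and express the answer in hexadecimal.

0x164feb9

Subtract column by column in base 16:
  6-d → 9 (borrow)
  8-c-1 → b (borrow)
  2-3-1 → e (borrow)
  e-e-1 → f (borrow)
  4-f-1 → 4 (borrow)
  b-4-1 → 6
  3-2 → 1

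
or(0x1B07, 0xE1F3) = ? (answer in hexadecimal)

0xFBF7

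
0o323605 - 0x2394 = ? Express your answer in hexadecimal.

0x183f1

0o323605 = 0x1a785 in hexadecimal.
Subtract column by column in base 16:
  5-4 → 1
  8-9 → f (borrow)
  7-3-1 → 3
  a-2 → 8
  1-0 → 1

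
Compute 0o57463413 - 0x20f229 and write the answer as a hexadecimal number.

0x9d74e2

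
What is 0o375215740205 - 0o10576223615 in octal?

Subtract column by column in base 8:
  5-5 → 0
  0-1 → 7 (borrow)
  2-6-1 → 3 (borrow)
  0-3-1 → 4 (borrow)
  4-2-1 → 1
  7-2 → 5
  5-6 → 7 (borrow)
  1-7-1 → 1 (borrow)
  2-5-1 → 4 (borrow)
  5-0-1 → 4
  7-1 → 6
  3-0 → 3

0o364417514370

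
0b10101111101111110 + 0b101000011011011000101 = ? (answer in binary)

Add column by column in base 2, right to left:
  0+1 = 1
  1+0 = 1
  1+1 = 0 carry 1
  1+0+1 = 0 carry 1
  1+0+1 = 0 carry 1
  1+0+1 = 0 carry 1
  1+1+1 = 1 carry 1
  0+1+1 = 0 carry 1
  1+0+1 = 0 carry 1
  1+1+1 = 1 carry 1
  1+1+1 = 1 carry 1
  1+0+1 = 0 carry 1
  1+1+1 = 1 carry 1
  0+1+1 = 0 carry 1
  1+0+1 = 0 carry 1
  0+0+1 = 1
  1+0 = 1
  0+0 = 0
  0+1 = 1
  0+0 = 0
  0+1 = 1

0b101011001011001000011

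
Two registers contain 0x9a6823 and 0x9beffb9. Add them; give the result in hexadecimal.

0xa5967dc

Add column by column in base 16, right to left:
  3+9 = c
  2+b = d
  8+f = 7 carry 1
  6+f+1 = 6 carry 1
  a+e+1 = 9 carry 1
  9+b+1 = 5 carry 1
  0+9+1 = a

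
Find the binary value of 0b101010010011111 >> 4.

0b10101001001

Right shift by 4: drop the 4 least-significant bits.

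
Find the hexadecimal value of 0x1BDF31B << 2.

0x6F7CC6C

2 bits is not a whole number of base-16 digits; in binary: 1101111011111001100011011 << 2 = 110111101111100110001101100.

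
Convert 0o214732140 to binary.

0b10001100111011010001100000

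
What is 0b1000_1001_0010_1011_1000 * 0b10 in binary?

0b100010010010101110000

Multiply each base-2 digit by 2, carrying:
  0×2 = 0 → write 0
  0×2 = 0 → write 0
  0×2 = 0 → write 0
  1×2 = 2 → write 0 carry 1
  1×2+1 = 3 → write 1 carry 1
  1×2+1 = 3 → write 1 carry 1
  0×2+1 = 1 → write 1
  1×2 = 2 → write 0 carry 1
  0×2+1 = 1 → write 1
  1×2 = 2 → write 0 carry 1
  0×2+1 = 1 → write 1
  0×2 = 0 → write 0
  1×2 = 2 → write 0 carry 1
  0×2+1 = 1 → write 1
  0×2 = 0 → write 0
  1×2 = 2 → write 0 carry 1
  0×2+1 = 1 → write 1
  0×2 = 0 → write 0
  0×2 = 0 → write 0
  1×2 = 2 → write 0 carry 1
  remaining carry: 1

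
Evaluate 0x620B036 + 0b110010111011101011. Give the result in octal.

0o610757441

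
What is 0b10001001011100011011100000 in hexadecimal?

Group the bits into nibbles: 0010 0010 0101 1100 0110 1110 0000 → 225c6e0.

0x225c6e0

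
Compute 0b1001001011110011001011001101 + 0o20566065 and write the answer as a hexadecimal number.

0x9721F02

0b1001001011110011001011001101 = 0x92F32CD in hexadecimal.
0o20566065 = 0x42EC35 in hexadecimal.
Add column by column in base 16, right to left:
  D+5 = 2 carry 1
  C+3+1 = 0 carry 1
  2+C+1 = F
  3+E = 1 carry 1
  F+2+1 = 2 carry 1
  2+4+1 = 7
  9+0 = 9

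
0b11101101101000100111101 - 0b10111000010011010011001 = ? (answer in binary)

0b110101010101010100100

Subtract column by column in base 2:
  1-1 → 0
  0-0 → 0
  1-0 → 1
  1-1 → 0
  1-1 → 0
  1-0 → 1
  0-0 → 0
  0-1 → 1 (borrow)
  1-0-1 → 0
  0-1 → 1 (borrow)
  0-1-1 → 0 (borrow)
  0-0-1 → 1 (borrow)
  1-0-1 → 0
  0-1 → 1 (borrow)
  1-0-1 → 0
  1-0 → 1
  0-0 → 0
  1-0 → 1
  1-1 → 0
  0-1 → 1 (borrow)
  1-1-1 → 1 (borrow)
  1-0-1 → 0
  1-1 → 0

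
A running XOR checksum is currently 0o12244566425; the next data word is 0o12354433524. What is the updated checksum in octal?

XOR each oct digit independently (no carries):
  1^1=0, 2^2=0, 2^3=1, 4^5=1, 4^4=0, 5^4=1, 6^3=5, 6^3=5, 4^5=1, 2^2=0, 5^4=1

0o00110155101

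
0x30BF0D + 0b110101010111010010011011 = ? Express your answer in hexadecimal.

0x10633A8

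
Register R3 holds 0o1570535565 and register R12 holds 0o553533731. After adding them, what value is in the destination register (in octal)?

Add column by column in base 8, right to left:
  5+1 = 6
  6+3 = 1 carry 1
  5+7+1 = 5 carry 1
  5+3+1 = 1 carry 1
  3+3+1 = 7
  5+5 = 2 carry 1
  0+3+1 = 4
  7+5 = 4 carry 1
  5+5+1 = 3 carry 1
  1+0+1 = 2

0o2344271516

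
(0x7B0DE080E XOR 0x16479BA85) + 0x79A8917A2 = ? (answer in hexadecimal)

0xE6F30CA2D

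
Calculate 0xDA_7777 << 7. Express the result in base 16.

0x6D3BBB80

7 bits is not a whole number of base-16 digits; in binary: 110110100111011101110111 << 7 = 1101101001110111011101110000000.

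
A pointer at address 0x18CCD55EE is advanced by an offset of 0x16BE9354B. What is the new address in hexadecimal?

0x2F8B68B39

Add column by column in base 16, right to left:
  E+B = 9 carry 1
  E+4+1 = 3 carry 1
  5+5+1 = B
  5+3 = 8
  D+9 = 6 carry 1
  C+E+1 = B carry 1
  C+B+1 = 8 carry 1
  8+6+1 = F
  1+1 = 2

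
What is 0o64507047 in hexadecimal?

0xd28e27

Each octal digit is 3 bits: 6=110 4=100 5=101 0=000 7=111 0=000 4=100 7=111.
Group the bits into nibbles: 1101 0010 1000 1110 0010 0111 → d28e27.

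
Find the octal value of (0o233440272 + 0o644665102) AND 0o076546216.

0o104214

Add column by column in base 8, right to left:
  2+2 = 4
  7+0 = 7
  2+1 = 3
  0+5 = 5
  4+6 = 2 carry 1
  4+6+1 = 3 carry 1
  3+4+1 = 0 carry 1
  3+4+1 = 0 carry 1
  2+6+1 = 1 carry 1
  final carry 1
Sum = 0o1100325374; now AND with 0o076546216:
  1&0=0, 1&0=0, 0&7=0, 0&6=0, 3&5=1, 2&4=0, 5&6=4, 3&2=2, 7&1=1, 4&6=4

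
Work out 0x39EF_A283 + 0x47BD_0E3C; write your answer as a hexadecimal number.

0x81ACB0BF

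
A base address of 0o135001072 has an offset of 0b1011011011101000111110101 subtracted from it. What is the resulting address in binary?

0b1100011000001000101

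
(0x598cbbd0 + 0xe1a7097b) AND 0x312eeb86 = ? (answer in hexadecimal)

Add column by column in base 16, right to left:
  0+b = b
  d+7 = 4 carry 1
  b+9+1 = 5 carry 1
  b+0+1 = c
  c+7 = 3 carry 1
  8+a+1 = 3 carry 1
  9+1+1 = b
  5+e = 3 carry 1
  final carry 1
Sum = 0x13b33c54b; now AND with 0x312eeb86:
  1&0=0, 3&3=3, b&1=1, 3&2=2, 3&e=2, c&e=c, 5&b=1, 4&8=0, b&6=2

0x3122c102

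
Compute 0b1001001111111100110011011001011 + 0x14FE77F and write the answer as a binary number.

0b1001011010011100100111001001010

0x14FE77F = 0b1010011111110011101111111 in binary.
Add column by column in base 2, right to left:
  1+1 = 0 carry 1
  1+1+1 = 1 carry 1
  0+1+1 = 0 carry 1
  1+1+1 = 1 carry 1
  0+1+1 = 0 carry 1
  0+1+1 = 0 carry 1
  1+1+1 = 1 carry 1
  1+0+1 = 0 carry 1
  0+1+1 = 0 carry 1
  1+1+1 = 1 carry 1
  1+1+1 = 1 carry 1
  0+0+1 = 1
  0+0 = 0
  1+1 = 0 carry 1
  1+1+1 = 1 carry 1
  0+1+1 = 0 carry 1
  0+1+1 = 0 carry 1
  1+1+1 = 1 carry 1
  1+1+1 = 1 carry 1
  1+1+1 = 1 carry 1
  1+0+1 = 0 carry 1
  1+0+1 = 0 carry 1
  1+1+1 = 1 carry 1
  1+0+1 = 0 carry 1
  1+1+1 = 1 carry 1
  0+0+1 = 1
  0+0 = 0
  1+0 = 1
  0+0 = 0
  0+0 = 0
  1+0 = 1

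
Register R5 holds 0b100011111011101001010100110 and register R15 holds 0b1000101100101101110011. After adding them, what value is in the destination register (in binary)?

0b100101000001001111000011001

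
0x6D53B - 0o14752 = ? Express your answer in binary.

0b1101011101101010001

0x6D53B = 0b1101101010100111011 in binary.
0o14752 = 0b1100111101010 in binary.
Subtract column by column in base 2:
  1-0 → 1
  1-1 → 0
  0-0 → 0
  1-1 → 0
  1-0 → 1
  1-1 → 0
  0-1 → 1 (borrow)
  0-1-1 → 0 (borrow)
  1-1-1 → 1 (borrow)
  0-0-1 → 1 (borrow)
  1-0-1 → 0
  0-1 → 1 (borrow)
  1-1-1 → 1 (borrow)
  0-0-1 → 1 (borrow)
  1-0-1 → 0
  1-0 → 1
  0-0 → 0
  1-0 → 1
  1-0 → 1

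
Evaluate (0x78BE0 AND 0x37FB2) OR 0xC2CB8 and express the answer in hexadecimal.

0xF2FB8

0x78BE0 AND 0x37FB2 = 0x30BA0.
Then OR with 0xC2CB8.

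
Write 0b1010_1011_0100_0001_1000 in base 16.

0xAB418

Group the bits into nibbles: 1010 1011 0100 0001 1000 → AB418.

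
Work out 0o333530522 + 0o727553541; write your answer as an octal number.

0o1263304263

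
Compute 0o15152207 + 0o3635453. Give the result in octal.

0o21007662

Add column by column in base 8, right to left:
  7+3 = 2 carry 1
  0+5+1 = 6
  2+4 = 6
  2+5 = 7
  5+3 = 0 carry 1
  1+6+1 = 0 carry 1
  5+3+1 = 1 carry 1
  1+0+1 = 2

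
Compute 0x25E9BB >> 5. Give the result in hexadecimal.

5 bits is not a whole number of base-16 digits; in binary: 1001011110100110111011 >> 5 = 10010111101001101.

0x12F4D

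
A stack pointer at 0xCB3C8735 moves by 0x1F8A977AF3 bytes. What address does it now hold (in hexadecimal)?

0x2055D40228

Add column by column in base 16, right to left:
  5+3 = 8
  3+F = 2 carry 1
  7+A+1 = 2 carry 1
  8+7+1 = 0 carry 1
  C+7+1 = 4 carry 1
  3+9+1 = D
  B+A = 5 carry 1
  C+8+1 = 5 carry 1
  0+F+1 = 0 carry 1
  0+1+1 = 2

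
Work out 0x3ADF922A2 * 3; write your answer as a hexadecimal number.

Multiply each base-16 digit by 3, carrying:
  2×3 = 6 → write 6
  A×3 = 30 → write E carry 1
  2×3+1 = 7 → write 7
  2×3 = 6 → write 6
  9×3 = 27 → write B carry 1
  F×3+1 = 46 → write E carry 2
  D×3+2 = 41 → write 9 carry 2
  A×3+2 = 32 → write 0 carry 2
  3×3+2 = 11 → write B

0xB09EB67E6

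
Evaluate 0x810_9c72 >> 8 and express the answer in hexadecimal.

Shifting right by 8 bits = 2 hex digits: drop the last 2.

0x8109c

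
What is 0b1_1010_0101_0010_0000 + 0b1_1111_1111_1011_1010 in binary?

0b111010010011011010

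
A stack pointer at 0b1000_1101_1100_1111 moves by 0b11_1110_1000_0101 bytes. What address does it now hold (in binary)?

0b1100110001010100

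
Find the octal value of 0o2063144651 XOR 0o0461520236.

XOR each oct digit independently (no carries):
  2^0=2, 0^4=4, 6^6=0, 3^1=2, 1^5=4, 4^2=6, 4^0=4, 6^2=4, 5^3=6, 1^6=7

0o2402464467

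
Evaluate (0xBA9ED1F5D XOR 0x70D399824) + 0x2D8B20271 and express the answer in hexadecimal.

First 0xBA9ED1F5D XOR 0x70D399824 = 0xCA4D48779.
Add column by column in base 16, right to left:
  9+1 = A
  7+7 = E
  7+2 = 9
  8+0 = 8
  4+2 = 6
  D+B = 8 carry 1
  4+8+1 = D
  A+D = 7 carry 1
  C+2+1 = F

0xF7D8689EA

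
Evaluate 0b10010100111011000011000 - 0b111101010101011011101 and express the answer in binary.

Subtract column by column in base 2:
  0-1 → 1 (borrow)
  0-0-1 → 1 (borrow)
  0-1-1 → 0 (borrow)
  1-1-1 → 1 (borrow)
  1-1-1 → 1 (borrow)
  0-0-1 → 1 (borrow)
  0-1-1 → 0 (borrow)
  0-1-1 → 0 (borrow)
  0-0-1 → 1 (borrow)
  1-1-1 → 1 (borrow)
  1-0-1 → 0
  0-1 → 1 (borrow)
  1-0-1 → 0
  1-1 → 0
  1-0 → 1
  0-1 → 1 (borrow)
  0-0-1 → 1 (borrow)
  1-1-1 → 1 (borrow)
  0-1-1 → 0 (borrow)
  1-1-1 → 1 (borrow)
  0-1-1 → 0 (borrow)
  0-0-1 → 1 (borrow)
  1-0-1 → 0

0b1010111100101100111011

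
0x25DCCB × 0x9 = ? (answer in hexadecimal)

Multiply each base-16 digit by 9, carrying:
  B×9 = 99 → write 3 carry 6
  C×9+6 = 114 → write 2 carry 7
  C×9+7 = 115 → write 3 carry 7
  D×9+7 = 124 → write C carry 7
  5×9+7 = 52 → write 4 carry 3
  2×9+3 = 21 → write 5 carry 1
  remaining carry: 1

0x154C323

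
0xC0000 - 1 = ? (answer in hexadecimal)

The trailing 4 digits are 0, so subtracting 1 borrows through: they become F and the next digit up decrements.

0xBFFFF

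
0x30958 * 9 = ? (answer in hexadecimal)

0x1B5418

Multiply each base-16 digit by 9, carrying:
  8×9 = 72 → write 8 carry 4
  5×9+4 = 49 → write 1 carry 3
  9×9+3 = 84 → write 4 carry 5
  0×9+5 = 5 → write 5
  3×9 = 27 → write B carry 1
  remaining carry: 1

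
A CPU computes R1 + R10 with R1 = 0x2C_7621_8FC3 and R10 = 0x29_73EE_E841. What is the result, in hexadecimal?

Add column by column in base 16, right to left:
  3+1 = 4
  C+4 = 0 carry 1
  F+8+1 = 8 carry 1
  8+E+1 = 7 carry 1
  1+E+1 = 0 carry 1
  2+E+1 = 1 carry 1
  6+3+1 = A
  7+7 = E
  C+9 = 5 carry 1
  2+2+1 = 5

0x55EA107804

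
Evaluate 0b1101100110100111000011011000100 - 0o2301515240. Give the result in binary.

0o2301515240 = 0b10011000001101001101010100000 in binary.
Subtract column by column in base 2:
  0-0 → 0
  0-0 → 0
  1-0 → 1
  0-0 → 0
  0-0 → 0
  0-1 → 1 (borrow)
  1-0-1 → 0
  1-1 → 0
  0-0 → 0
  1-1 → 0
  1-0 → 1
  0-1 → 1 (borrow)
  0-1-1 → 0 (borrow)
  0-0-1 → 1 (borrow)
  0-0-1 → 1 (borrow)
  1-1-1 → 1 (borrow)
  1-0-1 → 0
  1-1 → 0
  0-1 → 1 (borrow)
  0-0-1 → 1 (borrow)
  1-0-1 → 0
  0-0 → 0
  1-0 → 1
  1-0 → 1
  0-1 → 1 (borrow)
  0-1-1 → 0 (borrow)
  1-0-1 → 0
  1-0 → 1
  0-1 → 1 (borrow)
  1-0-1 → 0
  1-0 → 1

0b1011001110011001110110000100100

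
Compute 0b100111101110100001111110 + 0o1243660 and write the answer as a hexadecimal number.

0b100111101110100001111110 = 0x9EE87E in hexadecimal.
0o1243660 = 0x547B0 in hexadecimal.
Add column by column in base 16, right to left:
  E+0 = E
  7+B = 2 carry 1
  8+7+1 = 0 carry 1
  E+4+1 = 3 carry 1
  E+5+1 = 4 carry 1
  9+0+1 = A

0xA4302E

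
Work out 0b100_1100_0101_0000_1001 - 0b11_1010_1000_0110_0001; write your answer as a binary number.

Subtract column by column in base 2:
  1-1 → 0
  0-0 → 0
  0-0 → 0
  1-0 → 1
  0-0 → 0
  0-1 → 1 (borrow)
  0-1-1 → 0 (borrow)
  0-0-1 → 1 (borrow)
  1-0-1 → 0
  0-0 → 0
  1-0 → 1
  0-1 → 1 (borrow)
  0-0-1 → 1 (borrow)
  0-1-1 → 0 (borrow)
  1-0-1 → 0
  1-1 → 0
  0-1 → 1 (borrow)
  0-1-1 → 0 (borrow)
  1-0-1 → 0

0b10001110010101000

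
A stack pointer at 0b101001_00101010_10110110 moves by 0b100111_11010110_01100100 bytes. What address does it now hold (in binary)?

0b10100010000000100011010

Add column by column in base 2, right to left:
  0+0 = 0
  1+0 = 1
  1+1 = 0 carry 1
  0+0+1 = 1
  1+0 = 1
  1+1 = 0 carry 1
  0+1+1 = 0 carry 1
  1+0+1 = 0 carry 1
  0+0+1 = 1
  1+1 = 0 carry 1
  0+1+1 = 0 carry 1
  1+0+1 = 0 carry 1
  0+1+1 = 0 carry 1
  1+0+1 = 0 carry 1
  0+1+1 = 0 carry 1
  0+1+1 = 0 carry 1
  1+1+1 = 1 carry 1
  0+1+1 = 0 carry 1
  0+1+1 = 0 carry 1
  1+0+1 = 0 carry 1
  0+0+1 = 1
  1+1 = 0 carry 1
  final carry 1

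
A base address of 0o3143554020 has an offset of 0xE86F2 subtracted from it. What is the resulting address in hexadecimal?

0x1980511E

0o3143554020 = 0x198ED810 in hexadecimal.
Subtract column by column in base 16:
  0-2 → E (borrow)
  1-F-1 → 1 (borrow)
  8-6-1 → 1
  D-8 → 5
  E-E → 0
  8-0 → 8
  9-0 → 9
  1-0 → 1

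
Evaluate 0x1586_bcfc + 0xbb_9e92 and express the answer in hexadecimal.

0x16425b8e

Add column by column in base 16, right to left:
  c+2 = e
  f+9 = 8 carry 1
  c+e+1 = b carry 1
  b+9+1 = 5 carry 1
  6+b+1 = 2 carry 1
  8+b+1 = 4 carry 1
  5+0+1 = 6
  1+0 = 1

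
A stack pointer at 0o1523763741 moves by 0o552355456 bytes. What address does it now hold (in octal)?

0o2276341417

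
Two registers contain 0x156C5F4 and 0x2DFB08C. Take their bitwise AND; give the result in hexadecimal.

AND each hex digit independently (no carries):
  1&2=0, 5&D=5, 6&F=6, C&B=8, 5&0=0, F&8=8, 4&C=4

0x0568084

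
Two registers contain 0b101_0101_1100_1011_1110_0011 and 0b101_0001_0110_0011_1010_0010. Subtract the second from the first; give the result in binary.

0b1000110100001000001

Subtract column by column in base 2:
  1-0 → 1
  1-1 → 0
  0-0 → 0
  0-0 → 0
  0-0 → 0
  1-1 → 0
  1-0 → 1
  1-1 → 0
  1-1 → 0
  1-1 → 0
  0-0 → 0
  1-0 → 1
  0-0 → 0
  0-1 → 1 (borrow)
  1-1-1 → 1 (borrow)
  1-0-1 → 0
  1-1 → 0
  0-0 → 0
  1-0 → 1
  0-0 → 0
  1-1 → 0
  0-0 → 0
  1-1 → 0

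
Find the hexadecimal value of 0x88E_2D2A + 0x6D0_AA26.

0xF5ED750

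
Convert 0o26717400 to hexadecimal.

Each octal digit is 3 bits: 2=010 6=110 7=111 1=001 7=111 4=100 0=000 0=000.
Group the bits into nibbles: 0101 1011 1001 1111 0000 0000 → 5B9F00.

0x5B9F00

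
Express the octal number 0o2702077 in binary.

Each octal digit is 3 bits: 2=010 7=111 0=000 2=010 0=000 7=111 7=111.

0b10111000010000111111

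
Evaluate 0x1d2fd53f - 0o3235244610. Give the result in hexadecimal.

0x2ba8bb7

0o3235244610 = 0x1a754988 in hexadecimal.
Subtract column by column in base 16:
  f-8 → 7
  3-8 → b (borrow)
  5-9-1 → b (borrow)
  d-4-1 → 8
  f-5 → a
  2-7 → b (borrow)
  d-a-1 → 2
  1-1 → 0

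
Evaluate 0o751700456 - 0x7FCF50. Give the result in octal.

0x7FCF50 = 0o37747520 in octal.
Subtract column by column in base 8:
  6-0 → 6
  5-2 → 3
  4-5 → 7 (borrow)
  0-7-1 → 0 (borrow)
  0-4-1 → 3 (borrow)
  7-7-1 → 7 (borrow)
  1-7-1 → 1 (borrow)
  5-3-1 → 1
  7-0 → 7

0o711730736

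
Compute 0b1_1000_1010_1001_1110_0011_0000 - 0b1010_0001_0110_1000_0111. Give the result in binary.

0b1100000001000011110101001

Subtract column by column in base 2:
  0-1 → 1 (borrow)
  0-1-1 → 0 (borrow)
  0-1-1 → 0 (borrow)
  0-0-1 → 1 (borrow)
  1-0-1 → 0
  1-0 → 1
  0-0 → 0
  0-1 → 1 (borrow)
  0-0-1 → 1 (borrow)
  1-1-1 → 1 (borrow)
  1-1-1 → 1 (borrow)
  1-0-1 → 0
  1-1 → 0
  0-0 → 0
  0-0 → 0
  1-0 → 1
  0-0 → 0
  1-1 → 0
  0-0 → 0
  1-1 → 0
  0-0 → 0
  0-0 → 0
  0-0 → 0
  1-0 → 1
  1-0 → 1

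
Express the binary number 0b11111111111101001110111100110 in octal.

0o3777516746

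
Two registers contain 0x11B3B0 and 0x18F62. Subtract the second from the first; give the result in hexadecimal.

0x10244E

Subtract column by column in base 16:
  0-2 → E (borrow)
  B-6-1 → 4
  3-F → 4 (borrow)
  B-8-1 → 2
  1-1 → 0
  1-0 → 1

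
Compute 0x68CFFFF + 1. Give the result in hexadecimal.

The trailing 4 digits are F (max in base 16), so adding 1 cascades: they roll to 0 and the next digit up increments.

0x68D0000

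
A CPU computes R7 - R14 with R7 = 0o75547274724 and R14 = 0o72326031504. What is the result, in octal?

Subtract column by column in base 8:
  4-4 → 0
  2-0 → 2
  7-5 → 2
  4-1 → 3
  7-3 → 4
  2-0 → 2
  7-6 → 1
  4-2 → 2
  5-3 → 2
  5-2 → 3
  7-7 → 0

0o3221243220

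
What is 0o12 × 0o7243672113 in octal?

Multiply each base-8 digit by 10, carrying:
  3×10 = 30 → write 6 carry 3
  1×10+3 = 13 → write 5 carry 1
  1×10+1 = 11 → write 3 carry 1
  2×10+1 = 21 → write 5 carry 2
  7×10+2 = 72 → write 0 carry 9
  6×10+9 = 69 → write 5 carry 8
  3×10+8 = 38 → write 6 carry 4
  4×10+4 = 44 → write 4 carry 5
  2×10+5 = 25 → write 1 carry 3
  7×10+3 = 73 → write 1 carry 9
  remaining carry: 11

0o111146505356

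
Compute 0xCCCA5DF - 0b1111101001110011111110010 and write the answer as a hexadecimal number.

0xAD7BDED

0b1111101001110011111110010 = 0x1F4E7F2 in hexadecimal.
Subtract column by column in base 16:
  F-2 → D
  D-F → E (borrow)
  5-7-1 → D (borrow)
  A-E-1 → B (borrow)
  C-4-1 → 7
  C-F → D (borrow)
  C-1-1 → A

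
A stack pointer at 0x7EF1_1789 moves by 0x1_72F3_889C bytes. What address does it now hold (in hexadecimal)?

0x1F1E4A025

Add column by column in base 16, right to left:
  9+C = 5 carry 1
  8+9+1 = 2 carry 1
  7+8+1 = 0 carry 1
  1+8+1 = A
  1+3 = 4
  F+F = E carry 1
  E+2+1 = 1 carry 1
  7+7+1 = F
  0+1 = 1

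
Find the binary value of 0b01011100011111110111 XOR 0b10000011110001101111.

0b11011111101110011000

XOR bit by bit (1 where the bits differ):
  01011100011111110111
^ 10000011110001101111
= 11011111101110011000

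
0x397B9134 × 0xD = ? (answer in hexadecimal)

Multiply each base-16 digit by 13, carrying:
  4×13 = 52 → write 4 carry 3
  3×13+3 = 42 → write A carry 2
  1×13+2 = 15 → write F
  9×13 = 117 → write 5 carry 7
  B×13+7 = 150 → write 6 carry 9
  7×13+9 = 100 → write 4 carry 6
  9×13+6 = 123 → write B carry 7
  3×13+7 = 46 → write E carry 2
  remaining carry: 2

0x2EB465FA4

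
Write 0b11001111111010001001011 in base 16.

0x67f44b

Group the bits into nibbles: 0110 0111 1111 0100 0100 1011 → 67f44b.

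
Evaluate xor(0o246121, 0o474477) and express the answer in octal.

0o632556

XOR each oct digit independently (no carries):
  2^4=6, 4^7=3, 6^4=2, 1^4=5, 2^7=5, 1^7=6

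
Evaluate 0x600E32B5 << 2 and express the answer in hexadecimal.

2 bits is not a whole number of base-16 digits; in binary: 1100000000011100011001010110101 << 2 = 110000000001110001100101011010100.

0x18038CAD4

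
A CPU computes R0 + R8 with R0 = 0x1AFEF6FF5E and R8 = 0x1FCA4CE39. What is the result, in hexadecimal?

0x1CFB9BCD97

Add column by column in base 16, right to left:
  E+9 = 7 carry 1
  5+3+1 = 9
  F+E = D carry 1
  F+C+1 = C carry 1
  6+4+1 = B
  F+A = 9 carry 1
  E+C+1 = B carry 1
  F+F+1 = F carry 1
  A+1+1 = C
  1+0 = 1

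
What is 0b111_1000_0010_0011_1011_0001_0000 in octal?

0o740435420

Group the bits in threes: 111 100 000 100 011 101 100 010 000 → 740435420.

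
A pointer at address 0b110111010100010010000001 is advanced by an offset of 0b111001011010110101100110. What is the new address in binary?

0b1110000101111000111100111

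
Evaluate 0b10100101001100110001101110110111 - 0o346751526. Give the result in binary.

0o346751526 = 0b11100110111101001101010110 in binary.
Subtract column by column in base 2:
  1-0 → 1
  1-1 → 0
  1-1 → 0
  0-0 → 0
  1-1 → 0
  1-0 → 1
  0-1 → 1 (borrow)
  1-0-1 → 0
  1-1 → 0
  1-1 → 0
  0-0 → 0
  1-0 → 1
  1-1 → 0
  0-0 → 0
  0-1 → 1 (borrow)
  0-1-1 → 0 (borrow)
  1-1-1 → 1 (borrow)
  1-1-1 → 1 (borrow)
  0-0-1 → 1 (borrow)
  0-1-1 → 0 (borrow)
  1-1-1 → 1 (borrow)
  1-0-1 → 0
  0-0 → 0
  0-1 → 1 (borrow)
  1-1-1 → 1 (borrow)
  0-1-1 → 0 (borrow)
  1-0-1 → 0
  0-0 → 0
  0-0 → 0
  1-0 → 1
  0-0 → 0
  1-0 → 1

0b10100001100101110100100001100001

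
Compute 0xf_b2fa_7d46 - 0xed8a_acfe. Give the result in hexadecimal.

Subtract column by column in base 16:
  6-e → 8 (borrow)
  4-f-1 → 4 (borrow)
  d-c-1 → 0
  7-a → d (borrow)
  a-a-1 → f (borrow)
  f-8-1 → 6
  2-d → 5 (borrow)
  b-e-1 → c (borrow)
  f-0-1 → e

0xec56fd048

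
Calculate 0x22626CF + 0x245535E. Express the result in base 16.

0x46B7A2D

Add column by column in base 16, right to left:
  F+E = D carry 1
  C+5+1 = 2 carry 1
  6+3+1 = A
  2+5 = 7
  6+5 = B
  2+4 = 6
  2+2 = 4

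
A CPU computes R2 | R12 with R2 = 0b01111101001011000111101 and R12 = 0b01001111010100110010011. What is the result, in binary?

OR bit by bit (1 where either bit is 1):
  01111101001011000111101
| 01001111010100110010011
= 01111111011111110111111

0b01111111011111110111111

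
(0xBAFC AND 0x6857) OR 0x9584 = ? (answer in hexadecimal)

0xBDD4

0xBAFC AND 0x6857 = 0x2854.
Then OR with 0x9584.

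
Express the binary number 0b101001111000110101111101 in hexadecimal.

0xA78D7D

Group the bits into nibbles: 1010 0111 1000 1101 0111 1101 → A78D7D.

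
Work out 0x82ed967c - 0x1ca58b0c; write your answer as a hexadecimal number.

Subtract column by column in base 16:
  c-c → 0
  7-0 → 7
  6-b → b (borrow)
  9-8-1 → 0
  d-5 → 8
  e-a → 4
  2-c → 6 (borrow)
  8-1-1 → 6

0x66480b70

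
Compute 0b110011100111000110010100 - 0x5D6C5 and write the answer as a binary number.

0b110010001001101011001111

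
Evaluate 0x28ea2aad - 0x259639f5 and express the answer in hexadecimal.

0x353f0b8

Subtract column by column in base 16:
  d-5 → 8
  a-f → b (borrow)
  a-9-1 → 0
  2-3 → f (borrow)
  a-6-1 → 3
  e-9 → 5
  8-5 → 3
  2-2 → 0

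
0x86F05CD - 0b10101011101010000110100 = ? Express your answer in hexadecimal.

0x8193199

0b10101011101010000110100 = 0x55D434 in hexadecimal.
Subtract column by column in base 16:
  D-4 → 9
  C-3 → 9
  5-4 → 1
  0-D → 3 (borrow)
  F-5-1 → 9
  6-5 → 1
  8-0 → 8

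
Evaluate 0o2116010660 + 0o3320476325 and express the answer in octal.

Add column by column in base 8, right to left:
  0+5 = 5
  6+2 = 0 carry 1
  6+3+1 = 2 carry 1
  0+6+1 = 7
  1+7 = 0 carry 1
  0+4+1 = 5
  6+0 = 6
  1+2 = 3
  1+3 = 4
  2+3 = 5

0o5436507205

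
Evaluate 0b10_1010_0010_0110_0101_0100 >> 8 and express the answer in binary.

0b10101000100110

Right shift by 8: drop the 8 least-significant bits.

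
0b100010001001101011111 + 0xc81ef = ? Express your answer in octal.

0o7312516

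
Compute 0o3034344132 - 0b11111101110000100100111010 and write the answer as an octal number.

0o2436537440

0b11111101110000100100111010 = 0o375604472 in octal.
Subtract column by column in base 8:
  2-2 → 0
  3-7 → 4 (borrow)
  1-4-1 → 4 (borrow)
  4-4-1 → 7 (borrow)
  4-0-1 → 3
  3-6 → 5 (borrow)
  4-5-1 → 6 (borrow)
  3-7-1 → 3 (borrow)
  0-3-1 → 4 (borrow)
  3-0-1 → 2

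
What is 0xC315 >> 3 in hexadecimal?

0x1862

3 bits is not a whole number of base-16 digits; in binary: 1100001100010101 >> 3 = 1100001100010.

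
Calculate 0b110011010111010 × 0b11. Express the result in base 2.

0b10011010000101110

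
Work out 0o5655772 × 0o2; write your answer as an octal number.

0o13533764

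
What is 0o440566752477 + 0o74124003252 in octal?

0o534712755751

Add column by column in base 8, right to left:
  7+2 = 1 carry 1
  7+5+1 = 5 carry 1
  4+2+1 = 7
  2+3 = 5
  5+0 = 5
  7+0 = 7
  6+4 = 2 carry 1
  6+2+1 = 1 carry 1
  5+1+1 = 7
  0+4 = 4
  4+7 = 3 carry 1
  4+0+1 = 5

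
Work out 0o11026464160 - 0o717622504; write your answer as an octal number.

Subtract column by column in base 8:
  0-4 → 4 (borrow)
  6-0-1 → 5
  1-5 → 4 (borrow)
  4-2-1 → 1
  6-2 → 4
  4-6 → 6 (borrow)
  6-7-1 → 6 (borrow)
  2-1-1 → 0
  0-7 → 1 (borrow)
  1-0-1 → 0
  1-0 → 1

0o10106641454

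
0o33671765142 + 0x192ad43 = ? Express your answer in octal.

0x192ad43 = 0o144526503 in octal.
Add column by column in base 8, right to left:
  2+3 = 5
  4+0 = 4
  1+5 = 6
  5+6 = 3 carry 1
  6+2+1 = 1 carry 1
  7+5+1 = 5 carry 1
  1+4+1 = 6
  7+4 = 3 carry 1
  6+1+1 = 0 carry 1
  3+0+1 = 4
  3+0 = 3

0o34036513645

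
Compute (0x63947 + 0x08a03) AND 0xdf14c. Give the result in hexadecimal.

0x4c148

Add column by column in base 16, right to left:
  7+3 = a
  4+0 = 4
  9+a = 3 carry 1
  3+8+1 = c
  6+0 = 6
Sum = 0x6c34a; now AND with 0xdf14c:
  6&d=4, c&f=c, 3&1=1, 4&4=4, a&c=8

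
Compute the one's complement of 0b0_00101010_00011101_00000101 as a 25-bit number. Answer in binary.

0b1110101011110001011111010

Invert each bit: 0001010100001110100000101 → 1110101011110001011111010.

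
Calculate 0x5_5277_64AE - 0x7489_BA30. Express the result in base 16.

Subtract column by column in base 16:
  E-0 → E
  A-3 → 7
  4-A → A (borrow)
  6-B-1 → A (borrow)
  7-9-1 → D (borrow)
  7-8-1 → E (borrow)
  2-4-1 → D (borrow)
  5-7-1 → D (borrow)
  5-0-1 → 4

0x4DDEDAA7E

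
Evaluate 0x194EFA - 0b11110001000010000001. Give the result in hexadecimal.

0xA3E79

0b11110001000010000001 = 0xF1081 in hexadecimal.
Subtract column by column in base 16:
  A-1 → 9
  F-8 → 7
  E-0 → E
  4-1 → 3
  9-F → A (borrow)
  1-0-1 → 0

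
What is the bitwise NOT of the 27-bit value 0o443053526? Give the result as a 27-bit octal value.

Each oct digit d becomes 7−d:
  4→3, 4→3, 3→4, 0→7, 5→2, 3→4, 5→2, 2→5, 6→1

0o334724251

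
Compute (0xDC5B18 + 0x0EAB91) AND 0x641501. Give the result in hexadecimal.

Add column by column in base 16, right to left:
  8+1 = 9
  1+9 = A
  B+B = 6 carry 1
  5+A+1 = 0 carry 1
  C+E+1 = B carry 1
  D+0+1 = E
Sum = 0xEB06A9; now AND with 0x641501:
  E&6=6, B&4=0, 0&1=0, 6&5=4, A&0=0, 9&1=1

0x600401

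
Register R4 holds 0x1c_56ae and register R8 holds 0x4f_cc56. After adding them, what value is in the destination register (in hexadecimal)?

Add column by column in base 16, right to left:
  e+6 = 4 carry 1
  a+5+1 = 0 carry 1
  6+c+1 = 3 carry 1
  5+c+1 = 2 carry 1
  c+f+1 = c carry 1
  1+4+1 = 6

0x6c2304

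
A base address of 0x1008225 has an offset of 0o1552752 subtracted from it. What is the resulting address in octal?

0o76326073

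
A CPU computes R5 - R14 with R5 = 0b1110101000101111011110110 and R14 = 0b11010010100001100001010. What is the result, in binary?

0b1011010110001101111101100

Subtract column by column in base 2:
  0-0 → 0
  1-1 → 0
  1-0 → 1
  0-1 → 1 (borrow)
  1-0-1 → 0
  1-0 → 1
  1-0 → 1
  1-0 → 1
  0-1 → 1 (borrow)
  1-1-1 → 1 (borrow)
  1-0-1 → 0
  1-0 → 1
  1-0 → 1
  0-0 → 0
  1-1 → 0
  0-0 → 0
  0-1 → 1 (borrow)
  0-0-1 → 1 (borrow)
  1-0-1 → 0
  0-1 → 1 (borrow)
  1-0-1 → 0
  0-1 → 1 (borrow)
  1-1-1 → 1 (borrow)
  1-0-1 → 0
  1-0 → 1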